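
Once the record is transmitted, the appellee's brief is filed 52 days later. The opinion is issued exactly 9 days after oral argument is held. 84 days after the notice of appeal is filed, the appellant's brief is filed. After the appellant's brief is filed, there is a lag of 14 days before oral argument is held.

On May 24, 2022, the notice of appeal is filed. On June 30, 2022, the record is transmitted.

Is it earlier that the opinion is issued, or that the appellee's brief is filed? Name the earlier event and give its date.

The notice of appeal is filed: May 24, 2022.
The appellant's brief is filed: May 24, 2022 + 84 days = Aug 16, 2022.
Oral argument is held: Aug 16, 2022 + 14 days = Aug 30, 2022.
The opinion is issued: Aug 30, 2022 + 9 days = Sep 8, 2022.
The record is transmitted: Jun 30, 2022.
The appellee's brief is filed: Jun 30, 2022 + 52 days = Aug 21, 2022.
Comparing: the opinion is issued on Sep 8, 2022 vs the appellee's brief is filed on Aug 21, 2022. Earlier: the appellee's brief is filed.

The appellee's brief is filed — August 21, 2022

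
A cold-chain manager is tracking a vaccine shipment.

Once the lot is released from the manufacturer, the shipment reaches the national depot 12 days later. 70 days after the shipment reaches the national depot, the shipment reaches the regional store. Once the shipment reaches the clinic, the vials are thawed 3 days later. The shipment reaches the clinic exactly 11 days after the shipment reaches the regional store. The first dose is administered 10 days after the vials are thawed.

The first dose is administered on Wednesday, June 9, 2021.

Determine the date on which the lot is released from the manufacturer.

Tuesday, February 23, 2021

The first dose is administered: Jun 9, 2021.
The vials are thawed: Jun 9, 2021 − 10 days = May 30, 2021.
The shipment reaches the clinic: May 30, 2021 − 3 days = May 27, 2021.
The shipment reaches the regional store: May 27, 2021 − 11 days = May 16, 2021.
The shipment reaches the national depot: May 16, 2021 − 70 days = Mar 7, 2021.
The lot is released from the manufacturer: Mar 7, 2021 − 12 days = Feb 23, 2021.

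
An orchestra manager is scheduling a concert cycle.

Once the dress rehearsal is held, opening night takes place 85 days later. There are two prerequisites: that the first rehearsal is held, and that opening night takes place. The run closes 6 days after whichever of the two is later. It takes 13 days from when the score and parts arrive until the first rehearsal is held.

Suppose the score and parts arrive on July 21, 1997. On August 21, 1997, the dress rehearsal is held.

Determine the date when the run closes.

November 20, 1997

The score and parts arrive: Jul 21, 1997.
The first rehearsal is held: Jul 21, 1997 + 13 days = Aug 3, 1997.
The dress rehearsal is held: Aug 21, 1997.
Opening night takes place: Aug 21, 1997 + 85 days = Nov 14, 1997.
Both prerequisites met — the first rehearsal is held (Aug 3, 1997), opening night takes place (Nov 14, 1997); the later is Nov 14, 1997.
The run closes: Nov 14, 1997 + 6 days = Nov 20, 1997.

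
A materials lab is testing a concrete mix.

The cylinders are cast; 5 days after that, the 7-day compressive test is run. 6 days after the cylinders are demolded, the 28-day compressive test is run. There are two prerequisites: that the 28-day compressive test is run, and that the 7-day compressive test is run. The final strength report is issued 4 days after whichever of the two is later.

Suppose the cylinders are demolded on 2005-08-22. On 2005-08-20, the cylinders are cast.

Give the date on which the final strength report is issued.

2005-09-01

The cylinders are demolded: Aug 22, 2005.
The 28-day compressive test is run: Aug 22, 2005 + 6 days = Aug 28, 2005.
The cylinders are cast: Aug 20, 2005.
The 7-day compressive test is run: Aug 20, 2005 + 5 days = Aug 25, 2005.
Both prerequisites met — the 28-day compressive test is run (Aug 28, 2005), the 7-day compressive test is run (Aug 25, 2005); the later is Aug 28, 2005.
The final strength report is issued: Aug 28, 2005 + 4 days = Sep 1, 2005.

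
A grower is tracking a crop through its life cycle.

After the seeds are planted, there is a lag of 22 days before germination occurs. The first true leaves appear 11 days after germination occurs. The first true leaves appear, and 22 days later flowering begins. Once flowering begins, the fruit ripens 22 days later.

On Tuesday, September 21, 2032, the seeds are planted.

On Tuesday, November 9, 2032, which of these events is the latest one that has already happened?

The seeds are planted: Sep 21, 2032.
Germination occurs: Sep 21, 2032 + 22 days = Oct 13, 2032.
The first true leaves appear: Oct 13, 2032 + 11 days = Oct 24, 2032.
Flowering begins: Oct 24, 2032 + 22 days = Nov 15, 2032.
The fruit ripens: Nov 15, 2032 + 22 days = Dec 7, 2032.
Nov 9, 2032 falls between when the first true leaves appear (Oct 24, 2032) and when flowering begins (Nov 15, 2032).

The first true leaves appear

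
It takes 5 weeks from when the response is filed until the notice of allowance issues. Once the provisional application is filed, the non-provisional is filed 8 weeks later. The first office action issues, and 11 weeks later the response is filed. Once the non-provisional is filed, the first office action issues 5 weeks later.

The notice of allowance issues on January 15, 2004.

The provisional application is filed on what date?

June 26, 2003

The notice of allowance issues: Jan 15, 2004.
The response is filed: Jan 15, 2004 − 5 weeks = Dec 11, 2003.
The first office action issues: Dec 11, 2003 − 11 weeks = Sep 25, 2003.
The non-provisional is filed: Sep 25, 2003 − 5 weeks = Aug 21, 2003.
The provisional application is filed: Aug 21, 2003 − 8 weeks = Jun 26, 2003.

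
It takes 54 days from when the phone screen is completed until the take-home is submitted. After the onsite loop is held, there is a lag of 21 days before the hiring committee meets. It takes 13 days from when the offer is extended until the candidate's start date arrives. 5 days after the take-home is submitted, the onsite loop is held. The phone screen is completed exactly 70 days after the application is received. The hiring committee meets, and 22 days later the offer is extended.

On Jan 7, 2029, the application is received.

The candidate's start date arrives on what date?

Jul 11, 2029

The application is received: Jan 7, 2029.
The phone screen is completed: Jan 7, 2029 + 70 days = Mar 18, 2029.
The take-home is submitted: Mar 18, 2029 + 54 days = May 11, 2029.
The onsite loop is held: May 11, 2029 + 5 days = May 16, 2029.
The hiring committee meets: May 16, 2029 + 21 days = Jun 6, 2029.
The offer is extended: Jun 6, 2029 + 22 days = Jun 28, 2029.
The candidate's start date arrives: Jun 28, 2029 + 13 days = Jul 11, 2029.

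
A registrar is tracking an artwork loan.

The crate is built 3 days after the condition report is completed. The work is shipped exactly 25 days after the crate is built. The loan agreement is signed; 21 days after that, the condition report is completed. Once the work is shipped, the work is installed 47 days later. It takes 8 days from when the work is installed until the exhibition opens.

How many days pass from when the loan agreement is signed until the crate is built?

Causal path: the loan agreement is signed → the condition report is completed → the crate is built.
Total delay along the path: 21 + 3 = 24 days.

24 days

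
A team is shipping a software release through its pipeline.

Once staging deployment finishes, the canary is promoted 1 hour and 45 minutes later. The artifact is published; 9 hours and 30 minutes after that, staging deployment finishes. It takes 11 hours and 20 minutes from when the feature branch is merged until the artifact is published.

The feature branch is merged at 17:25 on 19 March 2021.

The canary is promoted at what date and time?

The feature branch is merged: 17:25 Mar 19, 2021.
The artifact is published: 17:25 Mar 19, 2021 + 11h20m = 04:45 Mar 20, 2021.
Staging deployment finishes: 04:45 Mar 20, 2021 + 9h30m = 14:15 Mar 20, 2021.
The canary is promoted: 14:15 Mar 20, 2021 + 1h45m = 16:00 Mar 20, 2021.

16:00 on 20 March 2021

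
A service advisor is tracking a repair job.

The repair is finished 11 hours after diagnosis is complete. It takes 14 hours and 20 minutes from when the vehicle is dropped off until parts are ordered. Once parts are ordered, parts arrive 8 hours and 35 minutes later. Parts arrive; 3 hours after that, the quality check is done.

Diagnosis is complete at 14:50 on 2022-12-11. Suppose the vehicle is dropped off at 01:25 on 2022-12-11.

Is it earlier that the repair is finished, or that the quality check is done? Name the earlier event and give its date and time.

The repair is finished — 01:50 on 2022-12-12

Diagnosis is complete: 14:50 Dec 11, 2022.
The repair is finished: 14:50 Dec 11, 2022 + 11h = 01:50 Dec 12, 2022.
The vehicle is dropped off: 01:25 Dec 11, 2022.
Parts are ordered: 01:25 Dec 11, 2022 + 14h20m = 15:45 Dec 11, 2022.
Parts arrive: 15:45 Dec 11, 2022 + 8h35m = 00:20 Dec 12, 2022.
The quality check is done: 00:20 Dec 12, 2022 + 3h = 03:20 Dec 12, 2022.
Comparing: the repair is finished at 01:50 Dec 12, 2022 vs the quality check is done at 03:20 Dec 12, 2022. Earlier: the repair is finished.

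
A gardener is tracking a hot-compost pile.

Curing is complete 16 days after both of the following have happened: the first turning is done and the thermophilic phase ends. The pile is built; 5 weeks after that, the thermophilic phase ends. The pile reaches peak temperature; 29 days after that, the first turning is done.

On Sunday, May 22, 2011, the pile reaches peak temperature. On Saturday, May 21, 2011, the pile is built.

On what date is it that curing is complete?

The pile reaches peak temperature: May 22, 2011.
The first turning is done: May 22, 2011 + 29 days = Jun 20, 2011.
The pile is built: May 21, 2011.
The thermophilic phase ends: May 21, 2011 + 5 weeks = Jun 25, 2011.
Both prerequisites met — the first turning is done (Jun 20, 2011), the thermophilic phase ends (Jun 25, 2011); the later is Jun 25, 2011.
Curing is complete: Jun 25, 2011 + 16 days = Jul 11, 2011.

Monday, July 11, 2011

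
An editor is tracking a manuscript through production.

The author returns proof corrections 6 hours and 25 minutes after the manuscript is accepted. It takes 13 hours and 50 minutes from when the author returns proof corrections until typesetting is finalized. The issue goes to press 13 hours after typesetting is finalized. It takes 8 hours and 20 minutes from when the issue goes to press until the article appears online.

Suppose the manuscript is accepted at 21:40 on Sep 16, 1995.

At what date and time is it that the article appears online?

The manuscript is accepted: 21:40 Sep 16, 1995.
The author returns proof corrections: 21:40 Sep 16, 1995 + 6h25m = 04:05 Sep 17, 1995.
Typesetting is finalized: 04:05 Sep 17, 1995 + 13h50m = 17:55 Sep 17, 1995.
The issue goes to press: 17:55 Sep 17, 1995 + 13h = 06:55 Sep 18, 1995.
The article appears online: 06:55 Sep 18, 1995 + 8h20m = 15:15 Sep 18, 1995.

15:15 on Sep 18, 1995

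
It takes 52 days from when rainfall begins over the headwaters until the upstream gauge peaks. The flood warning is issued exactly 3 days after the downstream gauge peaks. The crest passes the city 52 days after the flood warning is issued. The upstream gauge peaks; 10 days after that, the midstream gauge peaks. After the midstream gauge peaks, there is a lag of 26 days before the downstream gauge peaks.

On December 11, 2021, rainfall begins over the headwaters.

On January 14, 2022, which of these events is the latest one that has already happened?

Rainfall begins over the headwaters: Dec 11, 2021.
The upstream gauge peaks: Dec 11, 2021 + 52 days = Feb 1, 2022.
The midstream gauge peaks: Feb 1, 2022 + 10 days = Feb 11, 2022.
The downstream gauge peaks: Feb 11, 2022 + 26 days = Mar 9, 2022.
The flood warning is issued: Mar 9, 2022 + 3 days = Mar 12, 2022.
The crest passes the city: Mar 12, 2022 + 52 days = May 3, 2022.
Jan 14, 2022 falls between when rainfall begins over the headwaters (Dec 11, 2021) and when the upstream gauge peaks (Feb 1, 2022).

Rainfall begins over the headwaters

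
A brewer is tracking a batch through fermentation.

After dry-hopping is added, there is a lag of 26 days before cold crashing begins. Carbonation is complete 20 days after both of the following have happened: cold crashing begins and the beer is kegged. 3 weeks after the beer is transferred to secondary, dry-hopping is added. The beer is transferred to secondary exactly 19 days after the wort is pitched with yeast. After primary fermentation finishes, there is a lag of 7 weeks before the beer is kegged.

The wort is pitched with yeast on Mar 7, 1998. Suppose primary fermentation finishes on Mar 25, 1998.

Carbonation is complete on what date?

The wort is pitched with yeast: Mar 7, 1998.
The beer is transferred to secondary: Mar 7, 1998 + 19 days = Mar 26, 1998.
Dry-hopping is added: Mar 26, 1998 + 3 weeks = Apr 16, 1998.
Cold crashing begins: Apr 16, 1998 + 26 days = May 12, 1998.
Primary fermentation finishes: Mar 25, 1998.
The beer is kegged: Mar 25, 1998 + 7 weeks = May 13, 1998.
Both prerequisites met — cold crashing begins (May 12, 1998), the beer is kegged (May 13, 1998); the later is May 13, 1998.
Carbonation is complete: May 13, 1998 + 20 days = Jun 2, 1998.

Jun 2, 1998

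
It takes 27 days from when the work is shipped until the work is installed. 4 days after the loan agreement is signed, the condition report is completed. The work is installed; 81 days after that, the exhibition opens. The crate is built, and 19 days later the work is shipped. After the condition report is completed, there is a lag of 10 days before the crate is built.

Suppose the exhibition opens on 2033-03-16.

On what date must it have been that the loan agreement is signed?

2032-10-26

The exhibition opens: Mar 16, 2033.
The work is installed: Mar 16, 2033 − 81 days = Dec 25, 2032.
The work is shipped: Dec 25, 2032 − 27 days = Nov 28, 2032.
The crate is built: Nov 28, 2032 − 19 days = Nov 9, 2032.
The condition report is completed: Nov 9, 2032 − 10 days = Oct 30, 2032.
The loan agreement is signed: Oct 30, 2032 − 4 days = Oct 26, 2032.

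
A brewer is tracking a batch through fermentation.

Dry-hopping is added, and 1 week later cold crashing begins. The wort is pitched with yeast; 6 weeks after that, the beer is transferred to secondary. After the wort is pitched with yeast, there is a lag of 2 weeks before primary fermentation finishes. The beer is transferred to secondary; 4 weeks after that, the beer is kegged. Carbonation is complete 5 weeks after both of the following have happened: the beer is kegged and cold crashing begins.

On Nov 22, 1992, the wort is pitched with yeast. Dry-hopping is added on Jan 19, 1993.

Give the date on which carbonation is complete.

Mar 7, 1993

The wort is pitched with yeast: Nov 22, 1992.
The beer is transferred to secondary: Nov 22, 1992 + 6 weeks = Jan 3, 1993.
The beer is kegged: Jan 3, 1993 + 4 weeks = Jan 31, 1993.
Dry-hopping is added: Jan 19, 1993.
Cold crashing begins: Jan 19, 1993 + 1 week = Jan 26, 1993.
Both prerequisites met — the beer is kegged (Jan 31, 1993), cold crashing begins (Jan 26, 1993); the later is Jan 31, 1993.
Carbonation is complete: Jan 31, 1993 + 5 weeks = Mar 7, 1993.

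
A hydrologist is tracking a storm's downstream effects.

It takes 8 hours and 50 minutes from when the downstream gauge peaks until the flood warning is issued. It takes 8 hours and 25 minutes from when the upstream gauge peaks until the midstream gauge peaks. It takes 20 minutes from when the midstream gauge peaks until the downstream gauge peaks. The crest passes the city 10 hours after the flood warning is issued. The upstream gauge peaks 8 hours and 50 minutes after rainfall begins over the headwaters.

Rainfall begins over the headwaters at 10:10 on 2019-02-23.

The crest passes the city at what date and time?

22:35 on 2019-02-24

Rainfall begins over the headwaters: 10:10 Feb 23, 2019.
The upstream gauge peaks: 10:10 Feb 23, 2019 + 8h50m = 19:00 Feb 23, 2019.
The midstream gauge peaks: 19:00 Feb 23, 2019 + 8h25m = 03:25 Feb 24, 2019.
The downstream gauge peaks: 03:25 Feb 24, 2019 + 20m = 03:45 Feb 24, 2019.
The flood warning is issued: 03:45 Feb 24, 2019 + 8h50m = 12:35 Feb 24, 2019.
The crest passes the city: 12:35 Feb 24, 2019 + 10h = 22:35 Feb 24, 2019.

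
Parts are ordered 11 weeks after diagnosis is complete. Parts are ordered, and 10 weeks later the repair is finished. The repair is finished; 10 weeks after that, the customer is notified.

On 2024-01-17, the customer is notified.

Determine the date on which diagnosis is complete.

2023-06-14

The customer is notified: Jan 17, 2024.
The repair is finished: Jan 17, 2024 − 10 weeks = Nov 8, 2023.
Parts are ordered: Nov 8, 2023 − 10 weeks = Aug 30, 2023.
Diagnosis is complete: Aug 30, 2023 − 11 weeks = Jun 14, 2023.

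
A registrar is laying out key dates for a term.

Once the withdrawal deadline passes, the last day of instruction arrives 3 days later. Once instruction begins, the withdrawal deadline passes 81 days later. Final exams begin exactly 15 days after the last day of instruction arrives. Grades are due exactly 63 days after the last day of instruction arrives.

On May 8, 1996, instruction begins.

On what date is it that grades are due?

Instruction begins: May 8, 1996.
The withdrawal deadline passes: May 8, 1996 + 81 days = Jul 28, 1996.
The last day of instruction arrives: Jul 28, 1996 + 3 days = Jul 31, 1996.
Grades are due: Jul 31, 1996 + 63 days = Oct 2, 1996.

October 2, 1996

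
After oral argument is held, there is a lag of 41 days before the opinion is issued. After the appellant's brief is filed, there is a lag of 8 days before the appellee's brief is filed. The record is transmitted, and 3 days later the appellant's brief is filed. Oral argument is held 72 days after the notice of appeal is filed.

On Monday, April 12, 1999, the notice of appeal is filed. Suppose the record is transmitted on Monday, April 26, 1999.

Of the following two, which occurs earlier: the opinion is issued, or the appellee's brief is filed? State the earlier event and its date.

The appellee's brief is filed — Friday, May 7, 1999

The notice of appeal is filed: Apr 12, 1999.
Oral argument is held: Apr 12, 1999 + 72 days = Jun 23, 1999.
The opinion is issued: Jun 23, 1999 + 41 days = Aug 3, 1999.
The record is transmitted: Apr 26, 1999.
The appellant's brief is filed: Apr 26, 1999 + 3 days = Apr 29, 1999.
The appellee's brief is filed: Apr 29, 1999 + 8 days = May 7, 1999.
Comparing: the opinion is issued on Aug 3, 1999 vs the appellee's brief is filed on May 7, 1999. Earlier: the appellee's brief is filed.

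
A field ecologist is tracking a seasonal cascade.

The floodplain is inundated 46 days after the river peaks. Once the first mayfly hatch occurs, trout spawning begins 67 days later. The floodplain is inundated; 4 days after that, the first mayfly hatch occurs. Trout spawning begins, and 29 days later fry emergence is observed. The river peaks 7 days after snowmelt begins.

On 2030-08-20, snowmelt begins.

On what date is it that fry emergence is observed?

2031-01-20

Snowmelt begins: Aug 20, 2030.
The river peaks: Aug 20, 2030 + 7 days = Aug 27, 2030.
The floodplain is inundated: Aug 27, 2030 + 46 days = Oct 12, 2030.
The first mayfly hatch occurs: Oct 12, 2030 + 4 days = Oct 16, 2030.
Trout spawning begins: Oct 16, 2030 + 67 days = Dec 22, 2030.
Fry emergence is observed: Dec 22, 2030 + 29 days = Jan 20, 2031.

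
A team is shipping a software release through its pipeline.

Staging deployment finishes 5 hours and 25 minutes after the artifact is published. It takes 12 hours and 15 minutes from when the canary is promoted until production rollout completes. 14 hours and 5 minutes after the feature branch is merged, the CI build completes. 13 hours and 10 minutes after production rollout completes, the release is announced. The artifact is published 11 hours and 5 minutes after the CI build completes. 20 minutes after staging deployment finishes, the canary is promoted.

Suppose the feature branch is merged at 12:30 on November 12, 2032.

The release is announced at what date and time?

The feature branch is merged: 12:30 Nov 12, 2032.
The CI build completes: 12:30 Nov 12, 2032 + 14h05m = 02:35 Nov 13, 2032.
The artifact is published: 02:35 Nov 13, 2032 + 11h05m = 13:40 Nov 13, 2032.
Staging deployment finishes: 13:40 Nov 13, 2032 + 5h25m = 19:05 Nov 13, 2032.
The canary is promoted: 19:05 Nov 13, 2032 + 20m = 19:25 Nov 13, 2032.
Production rollout completes: 19:25 Nov 13, 2032 + 12h15m = 07:40 Nov 14, 2032.
The release is announced: 07:40 Nov 14, 2032 + 13h10m = 20:50 Nov 14, 2032.

20:50 on November 14, 2032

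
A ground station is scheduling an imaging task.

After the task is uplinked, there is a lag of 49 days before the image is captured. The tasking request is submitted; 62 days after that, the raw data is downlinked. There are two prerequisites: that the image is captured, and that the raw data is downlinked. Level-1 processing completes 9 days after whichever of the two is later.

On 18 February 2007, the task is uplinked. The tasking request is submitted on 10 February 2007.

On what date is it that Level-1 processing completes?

22 April 2007

The task is uplinked: Feb 18, 2007.
The image is captured: Feb 18, 2007 + 49 days = Apr 8, 2007.
The tasking request is submitted: Feb 10, 2007.
The raw data is downlinked: Feb 10, 2007 + 62 days = Apr 13, 2007.
Both prerequisites met — the image is captured (Apr 8, 2007), the raw data is downlinked (Apr 13, 2007); the later is Apr 13, 2007.
Level-1 processing completes: Apr 13, 2007 + 9 days = Apr 22, 2007.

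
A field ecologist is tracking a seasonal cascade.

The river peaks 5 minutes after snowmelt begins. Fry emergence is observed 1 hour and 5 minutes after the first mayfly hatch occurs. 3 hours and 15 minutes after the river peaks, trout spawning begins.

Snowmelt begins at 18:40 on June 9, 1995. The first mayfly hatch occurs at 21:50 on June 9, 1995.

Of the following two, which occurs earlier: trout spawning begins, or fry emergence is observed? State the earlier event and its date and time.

Snowmelt begins: 18:40 Jun 9, 1995.
The river peaks: 18:40 Jun 9, 1995 + 5m = 18:45 Jun 9, 1995.
Trout spawning begins: 18:45 Jun 9, 1995 + 3h15m = 22:00 Jun 9, 1995.
The first mayfly hatch occurs: 21:50 Jun 9, 1995.
Fry emergence is observed: 21:50 Jun 9, 1995 + 1h05m = 22:55 Jun 9, 1995.
Comparing: trout spawning begins at 22:00 Jun 9, 1995 vs fry emergence is observed at 22:55 Jun 9, 1995. Earlier: trout spawning begins.

Trout spawning begins — 22:00 on June 9, 1995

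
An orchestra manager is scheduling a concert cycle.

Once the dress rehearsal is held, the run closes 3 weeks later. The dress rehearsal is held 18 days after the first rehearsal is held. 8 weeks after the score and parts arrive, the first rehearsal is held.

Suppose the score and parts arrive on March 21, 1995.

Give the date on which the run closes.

June 24, 1995

The score and parts arrive: Mar 21, 1995.
The first rehearsal is held: Mar 21, 1995 + 8 weeks = May 16, 1995.
The dress rehearsal is held: May 16, 1995 + 18 days = Jun 3, 1995.
The run closes: Jun 3, 1995 + 3 weeks = Jun 24, 1995.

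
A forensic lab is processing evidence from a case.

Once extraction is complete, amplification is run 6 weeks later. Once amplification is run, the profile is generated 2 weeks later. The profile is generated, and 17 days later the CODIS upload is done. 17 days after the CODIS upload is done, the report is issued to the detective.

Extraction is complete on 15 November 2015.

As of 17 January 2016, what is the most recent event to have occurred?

Extraction is complete: Nov 15, 2015.
Amplification is run: Nov 15, 2015 + 6 weeks = Dec 27, 2015.
The profile is generated: Dec 27, 2015 + 2 weeks = Jan 10, 2016.
The CODIS upload is done: Jan 10, 2016 + 17 days = Jan 27, 2016.
The report is issued to the detective: Jan 27, 2016 + 17 days = Feb 13, 2016.
Jan 17, 2016 falls between when the profile is generated (Jan 10, 2016) and when the CODIS upload is done (Jan 27, 2016).

The profile is generated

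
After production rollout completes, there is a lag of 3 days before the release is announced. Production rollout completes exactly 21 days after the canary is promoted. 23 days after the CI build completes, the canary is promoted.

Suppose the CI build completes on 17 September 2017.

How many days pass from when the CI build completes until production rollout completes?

Causal path: the CI build completes → the canary is promoted → production rollout completes.
Total delay along the path: 23 + 21 = 44 days.

44 days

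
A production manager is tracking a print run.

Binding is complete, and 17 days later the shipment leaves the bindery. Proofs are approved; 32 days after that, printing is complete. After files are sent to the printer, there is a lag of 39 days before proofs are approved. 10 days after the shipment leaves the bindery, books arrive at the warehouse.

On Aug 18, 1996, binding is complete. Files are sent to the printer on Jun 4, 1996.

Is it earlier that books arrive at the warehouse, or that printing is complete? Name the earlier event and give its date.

Printing is complete — Aug 14, 1996

Binding is complete: Aug 18, 1996.
The shipment leaves the bindery: Aug 18, 1996 + 17 days = Sep 4, 1996.
Books arrive at the warehouse: Sep 4, 1996 + 10 days = Sep 14, 1996.
Files are sent to the printer: Jun 4, 1996.
Proofs are approved: Jun 4, 1996 + 39 days = Jul 13, 1996.
Printing is complete: Jul 13, 1996 + 32 days = Aug 14, 1996.
Comparing: books arrive at the warehouse on Sep 14, 1996 vs printing is complete on Aug 14, 1996. Earlier: printing is complete.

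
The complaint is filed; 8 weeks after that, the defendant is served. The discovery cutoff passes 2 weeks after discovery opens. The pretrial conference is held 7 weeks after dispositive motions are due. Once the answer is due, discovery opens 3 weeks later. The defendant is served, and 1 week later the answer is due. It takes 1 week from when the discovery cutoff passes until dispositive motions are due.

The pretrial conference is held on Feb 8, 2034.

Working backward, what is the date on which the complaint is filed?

Sep 7, 2033

The pretrial conference is held: Feb 8, 2034.
Dispositive motions are due: Feb 8, 2034 − 7 weeks = Dec 21, 2033.
The discovery cutoff passes: Dec 21, 2033 − 1 week = Dec 14, 2033.
Discovery opens: Dec 14, 2033 − 2 weeks = Nov 30, 2033.
The answer is due: Nov 30, 2033 − 3 weeks = Nov 9, 2033.
The defendant is served: Nov 9, 2033 − 1 week = Nov 2, 2033.
The complaint is filed: Nov 2, 2033 − 8 weeks = Sep 7, 2033.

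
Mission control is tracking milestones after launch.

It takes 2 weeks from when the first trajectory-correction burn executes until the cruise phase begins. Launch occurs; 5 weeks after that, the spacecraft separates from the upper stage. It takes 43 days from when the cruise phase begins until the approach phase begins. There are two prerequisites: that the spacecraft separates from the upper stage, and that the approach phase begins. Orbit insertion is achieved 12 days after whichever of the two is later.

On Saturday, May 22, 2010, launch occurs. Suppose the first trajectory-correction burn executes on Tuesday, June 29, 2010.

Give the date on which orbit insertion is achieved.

Launch occurs: May 22, 2010.
The spacecraft separates from the upper stage: May 22, 2010 + 5 weeks = Jun 26, 2010.
The first trajectory-correction burn executes: Jun 29, 2010.
The cruise phase begins: Jun 29, 2010 + 2 weeks = Jul 13, 2010.
The approach phase begins: Jul 13, 2010 + 43 days = Aug 25, 2010.
Both prerequisites met — the spacecraft separates from the upper stage (Jun 26, 2010), the approach phase begins (Aug 25, 2010); the later is Aug 25, 2010.
Orbit insertion is achieved: Aug 25, 2010 + 12 days = Sep 6, 2010.

Monday, September 6, 2010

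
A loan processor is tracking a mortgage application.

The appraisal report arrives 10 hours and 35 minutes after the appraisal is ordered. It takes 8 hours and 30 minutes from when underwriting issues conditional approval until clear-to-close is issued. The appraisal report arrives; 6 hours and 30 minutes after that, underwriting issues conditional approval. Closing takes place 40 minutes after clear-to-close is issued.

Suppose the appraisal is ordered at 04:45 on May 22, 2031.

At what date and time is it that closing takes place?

07:00 on May 23, 2031

The appraisal is ordered: 04:45 May 22, 2031.
The appraisal report arrives: 04:45 May 22, 2031 + 10h35m = 15:20 May 22, 2031.
Underwriting issues conditional approval: 15:20 May 22, 2031 + 6h30m = 21:50 May 22, 2031.
Clear-to-close is issued: 21:50 May 22, 2031 + 8h30m = 06:20 May 23, 2031.
Closing takes place: 06:20 May 23, 2031 + 40m = 07:00 May 23, 2031.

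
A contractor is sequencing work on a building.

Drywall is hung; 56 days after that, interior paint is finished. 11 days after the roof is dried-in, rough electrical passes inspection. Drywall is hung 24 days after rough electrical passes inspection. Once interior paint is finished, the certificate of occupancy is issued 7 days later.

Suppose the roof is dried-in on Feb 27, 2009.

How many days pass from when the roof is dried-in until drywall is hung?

35 days

Causal path: the roof is dried-in → rough electrical passes inspection → drywall is hung.
Total delay along the path: 11 + 24 = 35 days.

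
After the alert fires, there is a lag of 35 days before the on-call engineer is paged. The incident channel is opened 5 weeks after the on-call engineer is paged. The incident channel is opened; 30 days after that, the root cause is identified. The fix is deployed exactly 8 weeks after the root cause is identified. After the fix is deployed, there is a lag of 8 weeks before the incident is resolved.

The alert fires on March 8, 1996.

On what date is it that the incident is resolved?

The alert fires: Mar 8, 1996.
The on-call engineer is paged: Mar 8, 1996 + 35 days = Apr 12, 1996.
The incident channel is opened: Apr 12, 1996 + 5 weeks = May 17, 1996.
The root cause is identified: May 17, 1996 + 30 days = Jun 16, 1996.
The fix is deployed: Jun 16, 1996 + 8 weeks = Aug 11, 1996.
The incident is resolved: Aug 11, 1996 + 8 weeks = Oct 6, 1996.

October 6, 1996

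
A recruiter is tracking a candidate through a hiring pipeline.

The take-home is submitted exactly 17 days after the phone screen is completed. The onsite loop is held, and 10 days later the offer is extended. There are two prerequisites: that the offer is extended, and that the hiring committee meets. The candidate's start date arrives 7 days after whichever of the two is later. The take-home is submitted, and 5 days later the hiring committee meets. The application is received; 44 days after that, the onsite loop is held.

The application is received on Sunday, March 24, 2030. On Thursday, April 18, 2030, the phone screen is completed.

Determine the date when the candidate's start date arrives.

Friday, May 24, 2030

The application is received: Mar 24, 2030.
The onsite loop is held: Mar 24, 2030 + 44 days = May 7, 2030.
The offer is extended: May 7, 2030 + 10 days = May 17, 2030.
The phone screen is completed: Apr 18, 2030.
The take-home is submitted: Apr 18, 2030 + 17 days = May 5, 2030.
The hiring committee meets: May 5, 2030 + 5 days = May 10, 2030.
Both prerequisites met — the offer is extended (May 17, 2030), the hiring committee meets (May 10, 2030); the later is May 17, 2030.
The candidate's start date arrives: May 17, 2030 + 7 days = May 24, 2030.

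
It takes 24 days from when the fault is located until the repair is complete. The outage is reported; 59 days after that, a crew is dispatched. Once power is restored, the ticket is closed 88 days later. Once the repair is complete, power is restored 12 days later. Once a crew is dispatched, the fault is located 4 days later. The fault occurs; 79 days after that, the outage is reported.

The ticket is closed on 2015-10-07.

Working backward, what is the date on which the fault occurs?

2015-01-14

The ticket is closed: Oct 7, 2015.
Power is restored: Oct 7, 2015 − 88 days = Jul 11, 2015.
The repair is complete: Jul 11, 2015 − 12 days = Jun 29, 2015.
The fault is located: Jun 29, 2015 − 24 days = Jun 5, 2015.
A crew is dispatched: Jun 5, 2015 − 4 days = Jun 1, 2015.
The outage is reported: Jun 1, 2015 − 59 days = Apr 3, 2015.
The fault occurs: Apr 3, 2015 − 79 days = Jan 14, 2015.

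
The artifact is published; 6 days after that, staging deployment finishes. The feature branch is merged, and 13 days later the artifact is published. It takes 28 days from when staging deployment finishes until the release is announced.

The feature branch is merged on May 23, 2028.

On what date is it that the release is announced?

The feature branch is merged: May 23, 2028.
The artifact is published: May 23, 2028 + 13 days = Jun 5, 2028.
Staging deployment finishes: Jun 5, 2028 + 6 days = Jun 11, 2028.
The release is announced: Jun 11, 2028 + 28 days = Jul 9, 2028.

Jul 9, 2028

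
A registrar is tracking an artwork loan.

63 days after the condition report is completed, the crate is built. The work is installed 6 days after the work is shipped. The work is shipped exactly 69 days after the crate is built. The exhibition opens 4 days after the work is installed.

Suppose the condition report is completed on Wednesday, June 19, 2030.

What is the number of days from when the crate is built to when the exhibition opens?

Causal path: the crate is built → the work is shipped → the work is installed → the exhibition opens.
Total delay along the path: 69 + 6 + 4 = 79 days.

79 days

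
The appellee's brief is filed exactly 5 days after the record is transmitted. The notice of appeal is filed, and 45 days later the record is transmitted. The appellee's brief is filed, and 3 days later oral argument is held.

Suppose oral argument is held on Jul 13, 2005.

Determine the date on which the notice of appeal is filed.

May 21, 2005

Oral argument is held: Jul 13, 2005.
The appellee's brief is filed: Jul 13, 2005 − 3 days = Jul 10, 2005.
The record is transmitted: Jul 10, 2005 − 5 days = Jul 5, 2005.
The notice of appeal is filed: Jul 5, 2005 − 45 days = May 21, 2005.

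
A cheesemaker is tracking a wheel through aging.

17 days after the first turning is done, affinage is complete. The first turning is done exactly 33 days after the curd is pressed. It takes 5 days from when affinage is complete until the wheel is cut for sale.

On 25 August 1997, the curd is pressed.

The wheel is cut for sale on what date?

The curd is pressed: Aug 25, 1997.
The first turning is done: Aug 25, 1997 + 33 days = Sep 27, 1997.
Affinage is complete: Sep 27, 1997 + 17 days = Oct 14, 1997.
The wheel is cut for sale: Oct 14, 1997 + 5 days = Oct 19, 1997.

19 October 1997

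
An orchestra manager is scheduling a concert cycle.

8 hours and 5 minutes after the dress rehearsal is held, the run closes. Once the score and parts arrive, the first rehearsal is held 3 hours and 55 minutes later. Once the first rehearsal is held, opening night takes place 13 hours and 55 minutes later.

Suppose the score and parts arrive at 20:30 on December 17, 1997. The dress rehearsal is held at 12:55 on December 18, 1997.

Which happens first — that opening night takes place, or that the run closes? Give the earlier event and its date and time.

The score and parts arrive: 20:30 Dec 17, 1997.
The first rehearsal is held: 20:30 Dec 17, 1997 + 3h55m = 00:25 Dec 18, 1997.
Opening night takes place: 00:25 Dec 18, 1997 + 13h55m = 14:20 Dec 18, 1997.
The dress rehearsal is held: 12:55 Dec 18, 1997.
The run closes: 12:55 Dec 18, 1997 + 8h05m = 21:00 Dec 18, 1997.
Comparing: opening night takes place at 14:20 Dec 18, 1997 vs the run closes at 21:00 Dec 18, 1997. Earlier: opening night takes place.

Opening night takes place — 14:20 on December 18, 1997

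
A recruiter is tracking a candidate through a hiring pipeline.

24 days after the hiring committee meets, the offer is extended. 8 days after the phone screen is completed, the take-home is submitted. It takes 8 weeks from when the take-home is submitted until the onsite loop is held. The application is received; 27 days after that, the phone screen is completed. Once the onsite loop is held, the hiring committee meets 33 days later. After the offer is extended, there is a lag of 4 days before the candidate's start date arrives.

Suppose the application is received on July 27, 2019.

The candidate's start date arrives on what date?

December 26, 2019

The application is received: Jul 27, 2019.
The phone screen is completed: Jul 27, 2019 + 27 days = Aug 23, 2019.
The take-home is submitted: Aug 23, 2019 + 8 days = Aug 31, 2019.
The onsite loop is held: Aug 31, 2019 + 8 weeks = Oct 26, 2019.
The hiring committee meets: Oct 26, 2019 + 33 days = Nov 28, 2019.
The offer is extended: Nov 28, 2019 + 24 days = Dec 22, 2019.
The candidate's start date arrives: Dec 22, 2019 + 4 days = Dec 26, 2019.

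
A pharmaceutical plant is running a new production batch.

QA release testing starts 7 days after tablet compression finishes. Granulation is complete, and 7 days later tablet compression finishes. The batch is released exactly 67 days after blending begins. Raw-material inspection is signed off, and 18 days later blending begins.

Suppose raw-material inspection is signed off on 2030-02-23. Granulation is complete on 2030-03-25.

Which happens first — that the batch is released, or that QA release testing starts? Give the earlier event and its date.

Raw-material inspection is signed off: Feb 23, 2030.
Blending begins: Feb 23, 2030 + 18 days = Mar 13, 2030.
The batch is released: Mar 13, 2030 + 67 days = May 19, 2030.
Granulation is complete: Mar 25, 2030.
Tablet compression finishes: Mar 25, 2030 + 7 days = Apr 1, 2030.
QA release testing starts: Apr 1, 2030 + 7 days = Apr 8, 2030.
Comparing: the batch is released on May 19, 2030 vs QA release testing starts on Apr 8, 2030. Earlier: QA release testing starts.

QA release testing starts — 2030-04-08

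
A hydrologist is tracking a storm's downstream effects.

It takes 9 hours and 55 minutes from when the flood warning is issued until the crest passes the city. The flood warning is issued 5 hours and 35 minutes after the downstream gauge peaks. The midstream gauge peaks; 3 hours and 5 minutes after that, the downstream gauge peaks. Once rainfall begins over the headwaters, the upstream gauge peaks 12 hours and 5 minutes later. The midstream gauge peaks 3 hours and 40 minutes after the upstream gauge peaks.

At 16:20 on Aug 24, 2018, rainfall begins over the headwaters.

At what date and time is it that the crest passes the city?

02:40 on Aug 26, 2018

Rainfall begins over the headwaters: 16:20 Aug 24, 2018.
The upstream gauge peaks: 16:20 Aug 24, 2018 + 12h05m = 04:25 Aug 25, 2018.
The midstream gauge peaks: 04:25 Aug 25, 2018 + 3h40m = 08:05 Aug 25, 2018.
The downstream gauge peaks: 08:05 Aug 25, 2018 + 3h05m = 11:10 Aug 25, 2018.
The flood warning is issued: 11:10 Aug 25, 2018 + 5h35m = 16:45 Aug 25, 2018.
The crest passes the city: 16:45 Aug 25, 2018 + 9h55m = 02:40 Aug 26, 2018.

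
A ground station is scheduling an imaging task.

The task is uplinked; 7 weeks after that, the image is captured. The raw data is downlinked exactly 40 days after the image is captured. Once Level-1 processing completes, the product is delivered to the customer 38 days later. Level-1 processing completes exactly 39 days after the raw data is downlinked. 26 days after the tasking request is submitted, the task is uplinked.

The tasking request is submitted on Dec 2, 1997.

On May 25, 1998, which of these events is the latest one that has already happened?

The tasking request is submitted: Dec 2, 1997.
The task is uplinked: Dec 2, 1997 + 26 days = Dec 28, 1997.
The image is captured: Dec 28, 1997 + 7 weeks = Feb 15, 1998.
The raw data is downlinked: Feb 15, 1998 + 40 days = Mar 27, 1998.
Level-1 processing completes: Mar 27, 1998 + 39 days = May 5, 1998.
The product is delivered to the customer: May 5, 1998 + 38 days = Jun 12, 1998.
May 25, 1998 falls between when Level-1 processing completes (May 5, 1998) and when the product is delivered to the customer (Jun 12, 1998).

Level-1 processing completes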